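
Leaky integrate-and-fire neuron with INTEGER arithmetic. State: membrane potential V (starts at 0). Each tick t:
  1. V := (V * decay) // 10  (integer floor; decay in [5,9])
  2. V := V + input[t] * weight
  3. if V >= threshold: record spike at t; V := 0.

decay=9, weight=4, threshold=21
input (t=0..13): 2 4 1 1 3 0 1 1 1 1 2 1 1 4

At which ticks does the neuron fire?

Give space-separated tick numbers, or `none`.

t=0: input=2 -> V=8
t=1: input=4 -> V=0 FIRE
t=2: input=1 -> V=4
t=3: input=1 -> V=7
t=4: input=3 -> V=18
t=5: input=0 -> V=16
t=6: input=1 -> V=18
t=7: input=1 -> V=20
t=8: input=1 -> V=0 FIRE
t=9: input=1 -> V=4
t=10: input=2 -> V=11
t=11: input=1 -> V=13
t=12: input=1 -> V=15
t=13: input=4 -> V=0 FIRE

Answer: 1 8 13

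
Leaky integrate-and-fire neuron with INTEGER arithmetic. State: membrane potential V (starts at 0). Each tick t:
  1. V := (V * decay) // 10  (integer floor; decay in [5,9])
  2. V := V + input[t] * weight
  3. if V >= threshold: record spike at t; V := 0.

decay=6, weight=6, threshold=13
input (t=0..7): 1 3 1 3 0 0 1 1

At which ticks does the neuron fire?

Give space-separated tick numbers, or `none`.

Answer: 1 3

Derivation:
t=0: input=1 -> V=6
t=1: input=3 -> V=0 FIRE
t=2: input=1 -> V=6
t=3: input=3 -> V=0 FIRE
t=4: input=0 -> V=0
t=5: input=0 -> V=0
t=6: input=1 -> V=6
t=7: input=1 -> V=9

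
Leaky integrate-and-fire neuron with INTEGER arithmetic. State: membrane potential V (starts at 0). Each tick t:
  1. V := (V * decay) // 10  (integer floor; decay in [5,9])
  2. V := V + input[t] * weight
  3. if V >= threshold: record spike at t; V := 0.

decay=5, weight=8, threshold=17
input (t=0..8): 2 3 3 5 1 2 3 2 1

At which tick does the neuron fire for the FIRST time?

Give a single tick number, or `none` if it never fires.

Answer: 1

Derivation:
t=0: input=2 -> V=16
t=1: input=3 -> V=0 FIRE
t=2: input=3 -> V=0 FIRE
t=3: input=5 -> V=0 FIRE
t=4: input=1 -> V=8
t=5: input=2 -> V=0 FIRE
t=6: input=3 -> V=0 FIRE
t=7: input=2 -> V=16
t=8: input=1 -> V=16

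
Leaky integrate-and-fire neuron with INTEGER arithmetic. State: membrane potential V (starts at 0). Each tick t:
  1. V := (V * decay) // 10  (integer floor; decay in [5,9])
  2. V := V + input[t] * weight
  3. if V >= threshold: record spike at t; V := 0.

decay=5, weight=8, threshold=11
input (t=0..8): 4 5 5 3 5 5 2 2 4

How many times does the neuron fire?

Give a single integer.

t=0: input=4 -> V=0 FIRE
t=1: input=5 -> V=0 FIRE
t=2: input=5 -> V=0 FIRE
t=3: input=3 -> V=0 FIRE
t=4: input=5 -> V=0 FIRE
t=5: input=5 -> V=0 FIRE
t=6: input=2 -> V=0 FIRE
t=7: input=2 -> V=0 FIRE
t=8: input=4 -> V=0 FIRE

Answer: 9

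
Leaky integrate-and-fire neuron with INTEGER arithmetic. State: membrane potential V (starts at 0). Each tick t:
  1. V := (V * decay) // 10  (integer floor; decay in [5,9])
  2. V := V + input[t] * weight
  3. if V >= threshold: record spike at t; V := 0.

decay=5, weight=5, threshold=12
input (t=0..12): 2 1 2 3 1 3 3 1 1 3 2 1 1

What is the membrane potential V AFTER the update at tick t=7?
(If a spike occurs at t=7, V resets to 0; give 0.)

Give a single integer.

t=0: input=2 -> V=10
t=1: input=1 -> V=10
t=2: input=2 -> V=0 FIRE
t=3: input=3 -> V=0 FIRE
t=4: input=1 -> V=5
t=5: input=3 -> V=0 FIRE
t=6: input=3 -> V=0 FIRE
t=7: input=1 -> V=5
t=8: input=1 -> V=7
t=9: input=3 -> V=0 FIRE
t=10: input=2 -> V=10
t=11: input=1 -> V=10
t=12: input=1 -> V=10

Answer: 5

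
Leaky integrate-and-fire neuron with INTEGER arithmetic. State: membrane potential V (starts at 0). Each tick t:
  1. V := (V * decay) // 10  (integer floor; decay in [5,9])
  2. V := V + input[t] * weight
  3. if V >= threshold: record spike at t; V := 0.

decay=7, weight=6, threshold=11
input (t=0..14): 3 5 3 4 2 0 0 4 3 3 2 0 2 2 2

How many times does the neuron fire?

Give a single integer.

Answer: 12

Derivation:
t=0: input=3 -> V=0 FIRE
t=1: input=5 -> V=0 FIRE
t=2: input=3 -> V=0 FIRE
t=3: input=4 -> V=0 FIRE
t=4: input=2 -> V=0 FIRE
t=5: input=0 -> V=0
t=6: input=0 -> V=0
t=7: input=4 -> V=0 FIRE
t=8: input=3 -> V=0 FIRE
t=9: input=3 -> V=0 FIRE
t=10: input=2 -> V=0 FIRE
t=11: input=0 -> V=0
t=12: input=2 -> V=0 FIRE
t=13: input=2 -> V=0 FIRE
t=14: input=2 -> V=0 FIRE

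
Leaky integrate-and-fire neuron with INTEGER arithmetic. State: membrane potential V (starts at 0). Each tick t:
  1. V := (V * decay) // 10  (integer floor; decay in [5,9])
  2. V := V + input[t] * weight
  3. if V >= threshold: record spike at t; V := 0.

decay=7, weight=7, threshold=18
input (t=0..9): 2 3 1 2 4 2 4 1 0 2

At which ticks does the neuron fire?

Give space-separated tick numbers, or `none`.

Answer: 1 3 4 6

Derivation:
t=0: input=2 -> V=14
t=1: input=3 -> V=0 FIRE
t=2: input=1 -> V=7
t=3: input=2 -> V=0 FIRE
t=4: input=4 -> V=0 FIRE
t=5: input=2 -> V=14
t=6: input=4 -> V=0 FIRE
t=7: input=1 -> V=7
t=8: input=0 -> V=4
t=9: input=2 -> V=16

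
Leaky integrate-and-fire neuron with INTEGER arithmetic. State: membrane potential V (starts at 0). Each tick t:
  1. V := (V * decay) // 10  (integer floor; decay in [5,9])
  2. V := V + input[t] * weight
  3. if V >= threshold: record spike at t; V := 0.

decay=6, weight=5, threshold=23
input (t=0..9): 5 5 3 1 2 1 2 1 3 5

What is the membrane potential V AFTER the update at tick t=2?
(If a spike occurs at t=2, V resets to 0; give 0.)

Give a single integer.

t=0: input=5 -> V=0 FIRE
t=1: input=5 -> V=0 FIRE
t=2: input=3 -> V=15
t=3: input=1 -> V=14
t=4: input=2 -> V=18
t=5: input=1 -> V=15
t=6: input=2 -> V=19
t=7: input=1 -> V=16
t=8: input=3 -> V=0 FIRE
t=9: input=5 -> V=0 FIRE

Answer: 15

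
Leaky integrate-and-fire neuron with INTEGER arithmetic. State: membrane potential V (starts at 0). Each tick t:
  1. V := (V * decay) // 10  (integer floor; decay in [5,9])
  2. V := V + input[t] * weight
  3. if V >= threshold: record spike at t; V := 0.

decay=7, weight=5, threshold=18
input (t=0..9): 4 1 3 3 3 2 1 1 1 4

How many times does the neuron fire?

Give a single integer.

Answer: 4

Derivation:
t=0: input=4 -> V=0 FIRE
t=1: input=1 -> V=5
t=2: input=3 -> V=0 FIRE
t=3: input=3 -> V=15
t=4: input=3 -> V=0 FIRE
t=5: input=2 -> V=10
t=6: input=1 -> V=12
t=7: input=1 -> V=13
t=8: input=1 -> V=14
t=9: input=4 -> V=0 FIRE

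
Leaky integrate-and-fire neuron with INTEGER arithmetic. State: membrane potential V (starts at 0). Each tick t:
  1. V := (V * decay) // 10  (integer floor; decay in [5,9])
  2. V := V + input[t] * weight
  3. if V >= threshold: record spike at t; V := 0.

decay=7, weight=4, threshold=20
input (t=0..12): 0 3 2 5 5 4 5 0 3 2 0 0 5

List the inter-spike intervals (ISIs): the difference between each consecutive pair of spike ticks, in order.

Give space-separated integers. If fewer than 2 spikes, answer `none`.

Answer: 1 2 6

Derivation:
t=0: input=0 -> V=0
t=1: input=3 -> V=12
t=2: input=2 -> V=16
t=3: input=5 -> V=0 FIRE
t=4: input=5 -> V=0 FIRE
t=5: input=4 -> V=16
t=6: input=5 -> V=0 FIRE
t=7: input=0 -> V=0
t=8: input=3 -> V=12
t=9: input=2 -> V=16
t=10: input=0 -> V=11
t=11: input=0 -> V=7
t=12: input=5 -> V=0 FIRE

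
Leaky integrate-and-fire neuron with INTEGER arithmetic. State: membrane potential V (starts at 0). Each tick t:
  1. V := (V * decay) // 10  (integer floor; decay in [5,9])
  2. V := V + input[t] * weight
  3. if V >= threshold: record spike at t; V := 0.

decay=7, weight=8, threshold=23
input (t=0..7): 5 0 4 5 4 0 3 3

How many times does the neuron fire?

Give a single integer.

t=0: input=5 -> V=0 FIRE
t=1: input=0 -> V=0
t=2: input=4 -> V=0 FIRE
t=3: input=5 -> V=0 FIRE
t=4: input=4 -> V=0 FIRE
t=5: input=0 -> V=0
t=6: input=3 -> V=0 FIRE
t=7: input=3 -> V=0 FIRE

Answer: 6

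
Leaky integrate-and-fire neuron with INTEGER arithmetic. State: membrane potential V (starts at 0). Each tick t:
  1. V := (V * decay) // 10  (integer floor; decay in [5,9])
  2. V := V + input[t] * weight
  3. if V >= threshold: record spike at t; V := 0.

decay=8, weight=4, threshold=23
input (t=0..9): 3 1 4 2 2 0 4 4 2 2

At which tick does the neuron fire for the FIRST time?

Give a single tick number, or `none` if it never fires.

t=0: input=3 -> V=12
t=1: input=1 -> V=13
t=2: input=4 -> V=0 FIRE
t=3: input=2 -> V=8
t=4: input=2 -> V=14
t=5: input=0 -> V=11
t=6: input=4 -> V=0 FIRE
t=7: input=4 -> V=16
t=8: input=2 -> V=20
t=9: input=2 -> V=0 FIRE

Answer: 2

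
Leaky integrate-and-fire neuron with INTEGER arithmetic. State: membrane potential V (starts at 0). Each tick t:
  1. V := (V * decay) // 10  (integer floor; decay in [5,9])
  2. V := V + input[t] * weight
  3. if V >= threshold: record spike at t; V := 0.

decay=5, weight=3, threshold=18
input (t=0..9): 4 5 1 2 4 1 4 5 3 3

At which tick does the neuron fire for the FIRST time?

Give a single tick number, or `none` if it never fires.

Answer: 1

Derivation:
t=0: input=4 -> V=12
t=1: input=5 -> V=0 FIRE
t=2: input=1 -> V=3
t=3: input=2 -> V=7
t=4: input=4 -> V=15
t=5: input=1 -> V=10
t=6: input=4 -> V=17
t=7: input=5 -> V=0 FIRE
t=8: input=3 -> V=9
t=9: input=3 -> V=13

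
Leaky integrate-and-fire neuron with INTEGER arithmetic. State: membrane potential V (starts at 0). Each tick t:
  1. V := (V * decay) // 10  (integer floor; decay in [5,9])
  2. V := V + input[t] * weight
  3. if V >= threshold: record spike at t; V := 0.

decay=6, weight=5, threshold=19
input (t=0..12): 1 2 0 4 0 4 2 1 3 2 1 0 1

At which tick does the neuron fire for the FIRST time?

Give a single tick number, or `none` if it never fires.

t=0: input=1 -> V=5
t=1: input=2 -> V=13
t=2: input=0 -> V=7
t=3: input=4 -> V=0 FIRE
t=4: input=0 -> V=0
t=5: input=4 -> V=0 FIRE
t=6: input=2 -> V=10
t=7: input=1 -> V=11
t=8: input=3 -> V=0 FIRE
t=9: input=2 -> V=10
t=10: input=1 -> V=11
t=11: input=0 -> V=6
t=12: input=1 -> V=8

Answer: 3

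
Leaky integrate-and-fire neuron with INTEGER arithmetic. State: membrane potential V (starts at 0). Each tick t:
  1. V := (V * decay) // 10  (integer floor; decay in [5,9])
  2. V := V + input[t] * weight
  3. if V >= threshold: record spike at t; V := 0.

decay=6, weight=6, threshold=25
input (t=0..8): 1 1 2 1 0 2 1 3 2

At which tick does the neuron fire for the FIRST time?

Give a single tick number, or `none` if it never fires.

t=0: input=1 -> V=6
t=1: input=1 -> V=9
t=2: input=2 -> V=17
t=3: input=1 -> V=16
t=4: input=0 -> V=9
t=5: input=2 -> V=17
t=6: input=1 -> V=16
t=7: input=3 -> V=0 FIRE
t=8: input=2 -> V=12

Answer: 7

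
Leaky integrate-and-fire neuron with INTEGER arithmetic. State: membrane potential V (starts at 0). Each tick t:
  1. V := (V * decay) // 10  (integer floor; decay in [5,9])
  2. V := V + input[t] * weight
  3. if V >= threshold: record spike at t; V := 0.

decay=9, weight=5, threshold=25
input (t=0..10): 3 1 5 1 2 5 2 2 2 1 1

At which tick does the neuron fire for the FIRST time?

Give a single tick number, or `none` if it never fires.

t=0: input=3 -> V=15
t=1: input=1 -> V=18
t=2: input=5 -> V=0 FIRE
t=3: input=1 -> V=5
t=4: input=2 -> V=14
t=5: input=5 -> V=0 FIRE
t=6: input=2 -> V=10
t=7: input=2 -> V=19
t=8: input=2 -> V=0 FIRE
t=9: input=1 -> V=5
t=10: input=1 -> V=9

Answer: 2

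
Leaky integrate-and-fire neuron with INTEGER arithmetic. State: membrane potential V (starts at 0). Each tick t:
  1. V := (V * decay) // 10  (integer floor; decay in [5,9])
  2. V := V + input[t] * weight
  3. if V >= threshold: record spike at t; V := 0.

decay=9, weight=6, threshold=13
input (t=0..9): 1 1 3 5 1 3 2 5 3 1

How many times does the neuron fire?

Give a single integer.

t=0: input=1 -> V=6
t=1: input=1 -> V=11
t=2: input=3 -> V=0 FIRE
t=3: input=5 -> V=0 FIRE
t=4: input=1 -> V=6
t=5: input=3 -> V=0 FIRE
t=6: input=2 -> V=12
t=7: input=5 -> V=0 FIRE
t=8: input=3 -> V=0 FIRE
t=9: input=1 -> V=6

Answer: 5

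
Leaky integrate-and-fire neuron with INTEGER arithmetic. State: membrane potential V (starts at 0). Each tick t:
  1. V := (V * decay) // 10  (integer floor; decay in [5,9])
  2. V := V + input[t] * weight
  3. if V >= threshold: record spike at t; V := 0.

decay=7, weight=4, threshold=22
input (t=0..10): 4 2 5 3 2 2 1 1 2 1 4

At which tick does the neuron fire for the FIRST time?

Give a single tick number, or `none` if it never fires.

t=0: input=4 -> V=16
t=1: input=2 -> V=19
t=2: input=5 -> V=0 FIRE
t=3: input=3 -> V=12
t=4: input=2 -> V=16
t=5: input=2 -> V=19
t=6: input=1 -> V=17
t=7: input=1 -> V=15
t=8: input=2 -> V=18
t=9: input=1 -> V=16
t=10: input=4 -> V=0 FIRE

Answer: 2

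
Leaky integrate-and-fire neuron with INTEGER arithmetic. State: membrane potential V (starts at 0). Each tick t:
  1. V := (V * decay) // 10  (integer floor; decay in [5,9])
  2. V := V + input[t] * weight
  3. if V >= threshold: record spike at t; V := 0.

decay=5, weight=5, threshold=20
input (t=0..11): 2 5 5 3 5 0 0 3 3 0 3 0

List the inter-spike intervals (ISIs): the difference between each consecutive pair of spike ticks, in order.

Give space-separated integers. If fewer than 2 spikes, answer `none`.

t=0: input=2 -> V=10
t=1: input=5 -> V=0 FIRE
t=2: input=5 -> V=0 FIRE
t=3: input=3 -> V=15
t=4: input=5 -> V=0 FIRE
t=5: input=0 -> V=0
t=6: input=0 -> V=0
t=7: input=3 -> V=15
t=8: input=3 -> V=0 FIRE
t=9: input=0 -> V=0
t=10: input=3 -> V=15
t=11: input=0 -> V=7

Answer: 1 2 4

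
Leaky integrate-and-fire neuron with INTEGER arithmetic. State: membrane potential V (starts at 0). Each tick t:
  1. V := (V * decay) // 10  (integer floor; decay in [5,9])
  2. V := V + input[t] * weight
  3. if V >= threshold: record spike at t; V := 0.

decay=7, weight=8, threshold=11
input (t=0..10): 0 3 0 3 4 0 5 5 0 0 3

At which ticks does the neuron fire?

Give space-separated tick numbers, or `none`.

Answer: 1 3 4 6 7 10

Derivation:
t=0: input=0 -> V=0
t=1: input=3 -> V=0 FIRE
t=2: input=0 -> V=0
t=3: input=3 -> V=0 FIRE
t=4: input=4 -> V=0 FIRE
t=5: input=0 -> V=0
t=6: input=5 -> V=0 FIRE
t=7: input=5 -> V=0 FIRE
t=8: input=0 -> V=0
t=9: input=0 -> V=0
t=10: input=3 -> V=0 FIRE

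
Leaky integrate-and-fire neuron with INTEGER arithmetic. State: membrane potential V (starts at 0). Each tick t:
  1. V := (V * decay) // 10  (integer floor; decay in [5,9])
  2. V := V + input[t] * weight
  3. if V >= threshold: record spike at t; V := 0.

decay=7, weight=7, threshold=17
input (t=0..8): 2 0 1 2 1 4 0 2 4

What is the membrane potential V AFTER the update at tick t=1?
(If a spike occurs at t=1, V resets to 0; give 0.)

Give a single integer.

Answer: 9

Derivation:
t=0: input=2 -> V=14
t=1: input=0 -> V=9
t=2: input=1 -> V=13
t=3: input=2 -> V=0 FIRE
t=4: input=1 -> V=7
t=5: input=4 -> V=0 FIRE
t=6: input=0 -> V=0
t=7: input=2 -> V=14
t=8: input=4 -> V=0 FIRE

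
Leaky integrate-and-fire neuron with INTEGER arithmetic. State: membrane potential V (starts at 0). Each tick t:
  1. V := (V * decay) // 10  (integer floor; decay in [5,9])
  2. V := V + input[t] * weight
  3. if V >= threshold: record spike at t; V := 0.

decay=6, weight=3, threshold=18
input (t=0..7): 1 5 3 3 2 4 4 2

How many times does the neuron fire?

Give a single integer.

Answer: 2

Derivation:
t=0: input=1 -> V=3
t=1: input=5 -> V=16
t=2: input=3 -> V=0 FIRE
t=3: input=3 -> V=9
t=4: input=2 -> V=11
t=5: input=4 -> V=0 FIRE
t=6: input=4 -> V=12
t=7: input=2 -> V=13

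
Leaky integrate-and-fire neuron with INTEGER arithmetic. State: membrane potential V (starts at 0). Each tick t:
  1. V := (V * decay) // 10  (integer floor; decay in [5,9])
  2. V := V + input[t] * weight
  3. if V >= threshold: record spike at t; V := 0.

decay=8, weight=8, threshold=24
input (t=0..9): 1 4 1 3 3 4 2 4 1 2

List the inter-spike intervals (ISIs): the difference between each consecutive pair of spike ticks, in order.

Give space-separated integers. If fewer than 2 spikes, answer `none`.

Answer: 2 1 1 2

Derivation:
t=0: input=1 -> V=8
t=1: input=4 -> V=0 FIRE
t=2: input=1 -> V=8
t=3: input=3 -> V=0 FIRE
t=4: input=3 -> V=0 FIRE
t=5: input=4 -> V=0 FIRE
t=6: input=2 -> V=16
t=7: input=4 -> V=0 FIRE
t=8: input=1 -> V=8
t=9: input=2 -> V=22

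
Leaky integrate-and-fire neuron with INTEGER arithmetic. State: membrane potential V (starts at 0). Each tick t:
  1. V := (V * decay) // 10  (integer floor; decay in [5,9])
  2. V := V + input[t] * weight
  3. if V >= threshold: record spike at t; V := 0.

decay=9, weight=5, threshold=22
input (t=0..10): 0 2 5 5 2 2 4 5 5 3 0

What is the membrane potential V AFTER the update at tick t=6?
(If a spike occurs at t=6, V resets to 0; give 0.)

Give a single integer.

t=0: input=0 -> V=0
t=1: input=2 -> V=10
t=2: input=5 -> V=0 FIRE
t=3: input=5 -> V=0 FIRE
t=4: input=2 -> V=10
t=5: input=2 -> V=19
t=6: input=4 -> V=0 FIRE
t=7: input=5 -> V=0 FIRE
t=8: input=5 -> V=0 FIRE
t=9: input=3 -> V=15
t=10: input=0 -> V=13

Answer: 0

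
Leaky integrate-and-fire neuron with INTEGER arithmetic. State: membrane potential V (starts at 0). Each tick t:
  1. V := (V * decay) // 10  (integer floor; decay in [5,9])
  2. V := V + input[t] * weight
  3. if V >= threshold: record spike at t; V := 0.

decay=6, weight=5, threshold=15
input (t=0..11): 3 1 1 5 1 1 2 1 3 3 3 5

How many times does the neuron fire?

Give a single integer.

Answer: 6

Derivation:
t=0: input=3 -> V=0 FIRE
t=1: input=1 -> V=5
t=2: input=1 -> V=8
t=3: input=5 -> V=0 FIRE
t=4: input=1 -> V=5
t=5: input=1 -> V=8
t=6: input=2 -> V=14
t=7: input=1 -> V=13
t=8: input=3 -> V=0 FIRE
t=9: input=3 -> V=0 FIRE
t=10: input=3 -> V=0 FIRE
t=11: input=5 -> V=0 FIRE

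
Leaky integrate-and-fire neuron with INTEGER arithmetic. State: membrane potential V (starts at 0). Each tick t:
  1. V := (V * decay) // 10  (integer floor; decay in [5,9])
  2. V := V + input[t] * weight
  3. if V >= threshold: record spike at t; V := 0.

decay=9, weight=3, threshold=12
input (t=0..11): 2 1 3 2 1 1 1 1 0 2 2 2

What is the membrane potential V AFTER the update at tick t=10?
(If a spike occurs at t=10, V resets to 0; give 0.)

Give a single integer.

t=0: input=2 -> V=6
t=1: input=1 -> V=8
t=2: input=3 -> V=0 FIRE
t=3: input=2 -> V=6
t=4: input=1 -> V=8
t=5: input=1 -> V=10
t=6: input=1 -> V=0 FIRE
t=7: input=1 -> V=3
t=8: input=0 -> V=2
t=9: input=2 -> V=7
t=10: input=2 -> V=0 FIRE
t=11: input=2 -> V=6

Answer: 0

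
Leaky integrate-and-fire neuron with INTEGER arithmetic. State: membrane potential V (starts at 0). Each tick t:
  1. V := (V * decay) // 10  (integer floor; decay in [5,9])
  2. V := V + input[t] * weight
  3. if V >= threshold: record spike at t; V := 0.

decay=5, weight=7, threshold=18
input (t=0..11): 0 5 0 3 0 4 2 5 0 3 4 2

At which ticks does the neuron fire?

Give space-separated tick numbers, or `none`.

Answer: 1 3 5 7 9 10

Derivation:
t=0: input=0 -> V=0
t=1: input=5 -> V=0 FIRE
t=2: input=0 -> V=0
t=3: input=3 -> V=0 FIRE
t=4: input=0 -> V=0
t=5: input=4 -> V=0 FIRE
t=6: input=2 -> V=14
t=7: input=5 -> V=0 FIRE
t=8: input=0 -> V=0
t=9: input=3 -> V=0 FIRE
t=10: input=4 -> V=0 FIRE
t=11: input=2 -> V=14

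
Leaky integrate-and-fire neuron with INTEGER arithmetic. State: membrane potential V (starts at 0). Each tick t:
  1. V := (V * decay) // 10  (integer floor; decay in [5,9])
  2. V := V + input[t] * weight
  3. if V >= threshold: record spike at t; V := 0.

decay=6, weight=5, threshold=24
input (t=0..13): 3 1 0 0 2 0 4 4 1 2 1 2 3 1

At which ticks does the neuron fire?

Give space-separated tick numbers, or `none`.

Answer: 6 12

Derivation:
t=0: input=3 -> V=15
t=1: input=1 -> V=14
t=2: input=0 -> V=8
t=3: input=0 -> V=4
t=4: input=2 -> V=12
t=5: input=0 -> V=7
t=6: input=4 -> V=0 FIRE
t=7: input=4 -> V=20
t=8: input=1 -> V=17
t=9: input=2 -> V=20
t=10: input=1 -> V=17
t=11: input=2 -> V=20
t=12: input=3 -> V=0 FIRE
t=13: input=1 -> V=5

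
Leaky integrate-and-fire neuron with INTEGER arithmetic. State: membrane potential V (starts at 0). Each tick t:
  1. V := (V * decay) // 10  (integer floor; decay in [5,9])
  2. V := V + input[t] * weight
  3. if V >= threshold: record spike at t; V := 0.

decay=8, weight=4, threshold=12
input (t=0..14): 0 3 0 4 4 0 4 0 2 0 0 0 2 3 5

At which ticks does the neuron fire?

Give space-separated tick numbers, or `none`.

Answer: 1 3 4 6 13 14

Derivation:
t=0: input=0 -> V=0
t=1: input=3 -> V=0 FIRE
t=2: input=0 -> V=0
t=3: input=4 -> V=0 FIRE
t=4: input=4 -> V=0 FIRE
t=5: input=0 -> V=0
t=6: input=4 -> V=0 FIRE
t=7: input=0 -> V=0
t=8: input=2 -> V=8
t=9: input=0 -> V=6
t=10: input=0 -> V=4
t=11: input=0 -> V=3
t=12: input=2 -> V=10
t=13: input=3 -> V=0 FIRE
t=14: input=5 -> V=0 FIRE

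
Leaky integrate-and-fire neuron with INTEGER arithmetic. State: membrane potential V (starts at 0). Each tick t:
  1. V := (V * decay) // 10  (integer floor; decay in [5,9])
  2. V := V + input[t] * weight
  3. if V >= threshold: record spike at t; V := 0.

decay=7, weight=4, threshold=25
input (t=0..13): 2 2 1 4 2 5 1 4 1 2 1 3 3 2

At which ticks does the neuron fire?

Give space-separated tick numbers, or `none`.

t=0: input=2 -> V=8
t=1: input=2 -> V=13
t=2: input=1 -> V=13
t=3: input=4 -> V=0 FIRE
t=4: input=2 -> V=8
t=5: input=5 -> V=0 FIRE
t=6: input=1 -> V=4
t=7: input=4 -> V=18
t=8: input=1 -> V=16
t=9: input=2 -> V=19
t=10: input=1 -> V=17
t=11: input=3 -> V=23
t=12: input=3 -> V=0 FIRE
t=13: input=2 -> V=8

Answer: 3 5 12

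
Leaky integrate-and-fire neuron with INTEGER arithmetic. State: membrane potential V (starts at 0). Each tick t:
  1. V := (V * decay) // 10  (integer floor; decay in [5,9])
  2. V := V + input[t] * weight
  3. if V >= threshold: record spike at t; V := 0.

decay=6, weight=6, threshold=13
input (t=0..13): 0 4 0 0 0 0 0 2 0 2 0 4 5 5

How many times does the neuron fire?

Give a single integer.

t=0: input=0 -> V=0
t=1: input=4 -> V=0 FIRE
t=2: input=0 -> V=0
t=3: input=0 -> V=0
t=4: input=0 -> V=0
t=5: input=0 -> V=0
t=6: input=0 -> V=0
t=7: input=2 -> V=12
t=8: input=0 -> V=7
t=9: input=2 -> V=0 FIRE
t=10: input=0 -> V=0
t=11: input=4 -> V=0 FIRE
t=12: input=5 -> V=0 FIRE
t=13: input=5 -> V=0 FIRE

Answer: 5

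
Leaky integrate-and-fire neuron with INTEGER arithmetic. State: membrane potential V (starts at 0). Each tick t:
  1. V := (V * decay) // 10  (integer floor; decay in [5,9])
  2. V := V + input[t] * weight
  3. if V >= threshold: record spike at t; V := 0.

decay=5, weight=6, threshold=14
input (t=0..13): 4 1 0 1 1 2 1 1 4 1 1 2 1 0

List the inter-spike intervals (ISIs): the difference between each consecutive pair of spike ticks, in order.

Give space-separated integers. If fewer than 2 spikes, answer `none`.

Answer: 5 3 3

Derivation:
t=0: input=4 -> V=0 FIRE
t=1: input=1 -> V=6
t=2: input=0 -> V=3
t=3: input=1 -> V=7
t=4: input=1 -> V=9
t=5: input=2 -> V=0 FIRE
t=6: input=1 -> V=6
t=7: input=1 -> V=9
t=8: input=4 -> V=0 FIRE
t=9: input=1 -> V=6
t=10: input=1 -> V=9
t=11: input=2 -> V=0 FIRE
t=12: input=1 -> V=6
t=13: input=0 -> V=3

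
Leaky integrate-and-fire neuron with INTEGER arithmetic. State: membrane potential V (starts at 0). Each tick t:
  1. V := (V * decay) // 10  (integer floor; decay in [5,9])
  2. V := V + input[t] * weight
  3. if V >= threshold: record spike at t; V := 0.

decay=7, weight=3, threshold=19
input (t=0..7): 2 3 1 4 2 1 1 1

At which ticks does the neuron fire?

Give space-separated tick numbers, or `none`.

t=0: input=2 -> V=6
t=1: input=3 -> V=13
t=2: input=1 -> V=12
t=3: input=4 -> V=0 FIRE
t=4: input=2 -> V=6
t=5: input=1 -> V=7
t=6: input=1 -> V=7
t=7: input=1 -> V=7

Answer: 3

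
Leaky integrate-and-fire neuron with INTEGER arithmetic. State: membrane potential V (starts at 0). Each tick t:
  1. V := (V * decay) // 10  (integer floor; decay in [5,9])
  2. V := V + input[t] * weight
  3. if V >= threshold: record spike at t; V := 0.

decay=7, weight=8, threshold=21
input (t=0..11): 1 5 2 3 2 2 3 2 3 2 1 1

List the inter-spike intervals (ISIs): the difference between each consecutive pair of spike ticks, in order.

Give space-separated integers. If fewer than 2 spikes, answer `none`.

Answer: 2 2 1 2 3

Derivation:
t=0: input=1 -> V=8
t=1: input=5 -> V=0 FIRE
t=2: input=2 -> V=16
t=3: input=3 -> V=0 FIRE
t=4: input=2 -> V=16
t=5: input=2 -> V=0 FIRE
t=6: input=3 -> V=0 FIRE
t=7: input=2 -> V=16
t=8: input=3 -> V=0 FIRE
t=9: input=2 -> V=16
t=10: input=1 -> V=19
t=11: input=1 -> V=0 FIRE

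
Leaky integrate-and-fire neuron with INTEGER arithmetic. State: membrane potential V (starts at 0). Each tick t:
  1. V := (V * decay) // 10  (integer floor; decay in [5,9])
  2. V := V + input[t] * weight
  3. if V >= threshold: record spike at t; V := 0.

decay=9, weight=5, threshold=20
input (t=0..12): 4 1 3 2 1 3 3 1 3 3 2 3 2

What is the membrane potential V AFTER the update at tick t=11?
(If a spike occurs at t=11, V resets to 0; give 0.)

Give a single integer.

Answer: 0

Derivation:
t=0: input=4 -> V=0 FIRE
t=1: input=1 -> V=5
t=2: input=3 -> V=19
t=3: input=2 -> V=0 FIRE
t=4: input=1 -> V=5
t=5: input=3 -> V=19
t=6: input=3 -> V=0 FIRE
t=7: input=1 -> V=5
t=8: input=3 -> V=19
t=9: input=3 -> V=0 FIRE
t=10: input=2 -> V=10
t=11: input=3 -> V=0 FIRE
t=12: input=2 -> V=10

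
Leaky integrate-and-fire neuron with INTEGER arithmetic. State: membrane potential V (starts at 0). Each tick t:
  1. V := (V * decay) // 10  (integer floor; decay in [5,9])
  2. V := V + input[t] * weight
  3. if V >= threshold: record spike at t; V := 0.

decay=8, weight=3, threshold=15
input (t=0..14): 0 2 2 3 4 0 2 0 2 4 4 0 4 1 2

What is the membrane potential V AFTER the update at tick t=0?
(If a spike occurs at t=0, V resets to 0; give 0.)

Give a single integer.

t=0: input=0 -> V=0
t=1: input=2 -> V=6
t=2: input=2 -> V=10
t=3: input=3 -> V=0 FIRE
t=4: input=4 -> V=12
t=5: input=0 -> V=9
t=6: input=2 -> V=13
t=7: input=0 -> V=10
t=8: input=2 -> V=14
t=9: input=4 -> V=0 FIRE
t=10: input=4 -> V=12
t=11: input=0 -> V=9
t=12: input=4 -> V=0 FIRE
t=13: input=1 -> V=3
t=14: input=2 -> V=8

Answer: 0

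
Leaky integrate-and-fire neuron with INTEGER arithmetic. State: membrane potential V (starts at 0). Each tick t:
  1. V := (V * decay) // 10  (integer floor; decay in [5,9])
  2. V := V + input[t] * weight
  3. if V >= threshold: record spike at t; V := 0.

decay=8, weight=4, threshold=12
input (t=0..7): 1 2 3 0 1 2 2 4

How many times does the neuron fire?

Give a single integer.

Answer: 3

Derivation:
t=0: input=1 -> V=4
t=1: input=2 -> V=11
t=2: input=3 -> V=0 FIRE
t=3: input=0 -> V=0
t=4: input=1 -> V=4
t=5: input=2 -> V=11
t=6: input=2 -> V=0 FIRE
t=7: input=4 -> V=0 FIRE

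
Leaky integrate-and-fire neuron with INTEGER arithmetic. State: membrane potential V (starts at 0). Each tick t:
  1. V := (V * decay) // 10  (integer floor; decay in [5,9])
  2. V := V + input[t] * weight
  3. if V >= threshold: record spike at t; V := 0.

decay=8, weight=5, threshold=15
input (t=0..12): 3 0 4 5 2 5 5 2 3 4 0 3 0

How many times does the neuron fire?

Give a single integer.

t=0: input=3 -> V=0 FIRE
t=1: input=0 -> V=0
t=2: input=4 -> V=0 FIRE
t=3: input=5 -> V=0 FIRE
t=4: input=2 -> V=10
t=5: input=5 -> V=0 FIRE
t=6: input=5 -> V=0 FIRE
t=7: input=2 -> V=10
t=8: input=3 -> V=0 FIRE
t=9: input=4 -> V=0 FIRE
t=10: input=0 -> V=0
t=11: input=3 -> V=0 FIRE
t=12: input=0 -> V=0

Answer: 8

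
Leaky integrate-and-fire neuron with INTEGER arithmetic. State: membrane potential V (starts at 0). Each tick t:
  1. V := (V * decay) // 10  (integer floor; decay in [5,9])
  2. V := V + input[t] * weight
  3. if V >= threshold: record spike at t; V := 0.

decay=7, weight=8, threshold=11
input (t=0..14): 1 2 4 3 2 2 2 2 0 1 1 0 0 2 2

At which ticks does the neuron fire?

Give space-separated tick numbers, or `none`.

Answer: 1 2 3 4 5 6 7 10 13 14

Derivation:
t=0: input=1 -> V=8
t=1: input=2 -> V=0 FIRE
t=2: input=4 -> V=0 FIRE
t=3: input=3 -> V=0 FIRE
t=4: input=2 -> V=0 FIRE
t=5: input=2 -> V=0 FIRE
t=6: input=2 -> V=0 FIRE
t=7: input=2 -> V=0 FIRE
t=8: input=0 -> V=0
t=9: input=1 -> V=8
t=10: input=1 -> V=0 FIRE
t=11: input=0 -> V=0
t=12: input=0 -> V=0
t=13: input=2 -> V=0 FIRE
t=14: input=2 -> V=0 FIRE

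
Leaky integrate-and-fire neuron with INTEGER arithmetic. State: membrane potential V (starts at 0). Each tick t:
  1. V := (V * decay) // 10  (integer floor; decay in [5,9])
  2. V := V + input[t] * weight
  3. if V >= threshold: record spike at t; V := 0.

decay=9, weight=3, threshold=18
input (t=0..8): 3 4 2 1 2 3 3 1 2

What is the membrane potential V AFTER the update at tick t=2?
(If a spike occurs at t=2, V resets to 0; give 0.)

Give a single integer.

t=0: input=3 -> V=9
t=1: input=4 -> V=0 FIRE
t=2: input=2 -> V=6
t=3: input=1 -> V=8
t=4: input=2 -> V=13
t=5: input=3 -> V=0 FIRE
t=6: input=3 -> V=9
t=7: input=1 -> V=11
t=8: input=2 -> V=15

Answer: 6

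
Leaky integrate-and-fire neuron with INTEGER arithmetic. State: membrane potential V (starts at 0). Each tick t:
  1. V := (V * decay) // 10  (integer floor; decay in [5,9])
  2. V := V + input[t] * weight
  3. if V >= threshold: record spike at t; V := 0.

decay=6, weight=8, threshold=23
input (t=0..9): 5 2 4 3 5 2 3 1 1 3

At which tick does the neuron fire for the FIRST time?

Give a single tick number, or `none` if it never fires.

t=0: input=5 -> V=0 FIRE
t=1: input=2 -> V=16
t=2: input=4 -> V=0 FIRE
t=3: input=3 -> V=0 FIRE
t=4: input=5 -> V=0 FIRE
t=5: input=2 -> V=16
t=6: input=3 -> V=0 FIRE
t=7: input=1 -> V=8
t=8: input=1 -> V=12
t=9: input=3 -> V=0 FIRE

Answer: 0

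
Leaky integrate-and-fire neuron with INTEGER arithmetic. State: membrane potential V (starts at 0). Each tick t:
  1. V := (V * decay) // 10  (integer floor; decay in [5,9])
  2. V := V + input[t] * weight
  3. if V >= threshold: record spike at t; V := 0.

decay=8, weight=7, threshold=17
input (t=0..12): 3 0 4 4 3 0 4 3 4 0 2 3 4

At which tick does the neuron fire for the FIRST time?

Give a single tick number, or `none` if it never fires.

t=0: input=3 -> V=0 FIRE
t=1: input=0 -> V=0
t=2: input=4 -> V=0 FIRE
t=3: input=4 -> V=0 FIRE
t=4: input=3 -> V=0 FIRE
t=5: input=0 -> V=0
t=6: input=4 -> V=0 FIRE
t=7: input=3 -> V=0 FIRE
t=8: input=4 -> V=0 FIRE
t=9: input=0 -> V=0
t=10: input=2 -> V=14
t=11: input=3 -> V=0 FIRE
t=12: input=4 -> V=0 FIRE

Answer: 0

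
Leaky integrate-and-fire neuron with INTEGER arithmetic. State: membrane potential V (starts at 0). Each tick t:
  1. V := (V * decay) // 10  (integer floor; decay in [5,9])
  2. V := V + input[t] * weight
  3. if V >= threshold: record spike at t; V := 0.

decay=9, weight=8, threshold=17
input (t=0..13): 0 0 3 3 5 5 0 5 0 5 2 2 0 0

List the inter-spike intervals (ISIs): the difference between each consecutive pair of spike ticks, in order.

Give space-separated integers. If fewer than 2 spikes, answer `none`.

t=0: input=0 -> V=0
t=1: input=0 -> V=0
t=2: input=3 -> V=0 FIRE
t=3: input=3 -> V=0 FIRE
t=4: input=5 -> V=0 FIRE
t=5: input=5 -> V=0 FIRE
t=6: input=0 -> V=0
t=7: input=5 -> V=0 FIRE
t=8: input=0 -> V=0
t=9: input=5 -> V=0 FIRE
t=10: input=2 -> V=16
t=11: input=2 -> V=0 FIRE
t=12: input=0 -> V=0
t=13: input=0 -> V=0

Answer: 1 1 1 2 2 2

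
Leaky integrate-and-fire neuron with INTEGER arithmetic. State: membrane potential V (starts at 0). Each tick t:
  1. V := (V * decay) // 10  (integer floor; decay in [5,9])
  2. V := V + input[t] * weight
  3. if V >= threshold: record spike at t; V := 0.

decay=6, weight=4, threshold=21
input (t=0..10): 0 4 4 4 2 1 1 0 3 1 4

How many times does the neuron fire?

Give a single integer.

Answer: 2

Derivation:
t=0: input=0 -> V=0
t=1: input=4 -> V=16
t=2: input=4 -> V=0 FIRE
t=3: input=4 -> V=16
t=4: input=2 -> V=17
t=5: input=1 -> V=14
t=6: input=1 -> V=12
t=7: input=0 -> V=7
t=8: input=3 -> V=16
t=9: input=1 -> V=13
t=10: input=4 -> V=0 FIRE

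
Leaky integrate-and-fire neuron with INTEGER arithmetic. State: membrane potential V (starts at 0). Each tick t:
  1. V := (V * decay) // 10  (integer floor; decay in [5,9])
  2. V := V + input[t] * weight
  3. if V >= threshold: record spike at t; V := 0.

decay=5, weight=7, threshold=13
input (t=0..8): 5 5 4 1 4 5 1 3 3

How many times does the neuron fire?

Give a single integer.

t=0: input=5 -> V=0 FIRE
t=1: input=5 -> V=0 FIRE
t=2: input=4 -> V=0 FIRE
t=3: input=1 -> V=7
t=4: input=4 -> V=0 FIRE
t=5: input=5 -> V=0 FIRE
t=6: input=1 -> V=7
t=7: input=3 -> V=0 FIRE
t=8: input=3 -> V=0 FIRE

Answer: 7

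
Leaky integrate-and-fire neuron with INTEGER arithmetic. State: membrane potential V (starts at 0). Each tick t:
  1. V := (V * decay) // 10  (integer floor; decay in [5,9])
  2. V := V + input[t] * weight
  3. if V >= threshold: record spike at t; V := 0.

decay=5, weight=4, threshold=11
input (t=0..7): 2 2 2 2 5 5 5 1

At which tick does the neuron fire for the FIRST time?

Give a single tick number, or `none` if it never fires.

Answer: 1

Derivation:
t=0: input=2 -> V=8
t=1: input=2 -> V=0 FIRE
t=2: input=2 -> V=8
t=3: input=2 -> V=0 FIRE
t=4: input=5 -> V=0 FIRE
t=5: input=5 -> V=0 FIRE
t=6: input=5 -> V=0 FIRE
t=7: input=1 -> V=4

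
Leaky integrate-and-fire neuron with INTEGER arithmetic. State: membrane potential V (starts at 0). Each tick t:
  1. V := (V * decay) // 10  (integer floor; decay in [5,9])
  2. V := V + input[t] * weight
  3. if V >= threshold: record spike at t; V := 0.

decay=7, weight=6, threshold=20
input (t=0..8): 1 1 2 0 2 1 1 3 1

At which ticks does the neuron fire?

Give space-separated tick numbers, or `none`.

Answer: 4 7

Derivation:
t=0: input=1 -> V=6
t=1: input=1 -> V=10
t=2: input=2 -> V=19
t=3: input=0 -> V=13
t=4: input=2 -> V=0 FIRE
t=5: input=1 -> V=6
t=6: input=1 -> V=10
t=7: input=3 -> V=0 FIRE
t=8: input=1 -> V=6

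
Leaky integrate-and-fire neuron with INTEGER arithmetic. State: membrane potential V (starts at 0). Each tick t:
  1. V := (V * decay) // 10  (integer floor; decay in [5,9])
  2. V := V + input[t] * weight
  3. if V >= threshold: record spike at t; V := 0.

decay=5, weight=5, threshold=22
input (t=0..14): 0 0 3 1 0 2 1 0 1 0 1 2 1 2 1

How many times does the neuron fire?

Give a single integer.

Answer: 0

Derivation:
t=0: input=0 -> V=0
t=1: input=0 -> V=0
t=2: input=3 -> V=15
t=3: input=1 -> V=12
t=4: input=0 -> V=6
t=5: input=2 -> V=13
t=6: input=1 -> V=11
t=7: input=0 -> V=5
t=8: input=1 -> V=7
t=9: input=0 -> V=3
t=10: input=1 -> V=6
t=11: input=2 -> V=13
t=12: input=1 -> V=11
t=13: input=2 -> V=15
t=14: input=1 -> V=12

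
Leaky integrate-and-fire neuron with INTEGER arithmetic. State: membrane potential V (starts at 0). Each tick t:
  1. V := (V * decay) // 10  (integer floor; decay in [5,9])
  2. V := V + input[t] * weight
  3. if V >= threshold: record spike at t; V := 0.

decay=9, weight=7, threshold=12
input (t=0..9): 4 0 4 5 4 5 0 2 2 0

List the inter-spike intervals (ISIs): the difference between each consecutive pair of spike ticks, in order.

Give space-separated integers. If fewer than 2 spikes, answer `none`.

t=0: input=4 -> V=0 FIRE
t=1: input=0 -> V=0
t=2: input=4 -> V=0 FIRE
t=3: input=5 -> V=0 FIRE
t=4: input=4 -> V=0 FIRE
t=5: input=5 -> V=0 FIRE
t=6: input=0 -> V=0
t=7: input=2 -> V=0 FIRE
t=8: input=2 -> V=0 FIRE
t=9: input=0 -> V=0

Answer: 2 1 1 1 2 1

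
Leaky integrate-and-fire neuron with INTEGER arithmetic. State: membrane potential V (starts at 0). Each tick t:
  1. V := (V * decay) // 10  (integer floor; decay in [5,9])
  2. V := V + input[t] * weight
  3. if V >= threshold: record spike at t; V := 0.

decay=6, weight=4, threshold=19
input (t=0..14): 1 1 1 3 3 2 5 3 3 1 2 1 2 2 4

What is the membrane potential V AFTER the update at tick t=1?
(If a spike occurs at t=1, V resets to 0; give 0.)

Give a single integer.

t=0: input=1 -> V=4
t=1: input=1 -> V=6
t=2: input=1 -> V=7
t=3: input=3 -> V=16
t=4: input=3 -> V=0 FIRE
t=5: input=2 -> V=8
t=6: input=5 -> V=0 FIRE
t=7: input=3 -> V=12
t=8: input=3 -> V=0 FIRE
t=9: input=1 -> V=4
t=10: input=2 -> V=10
t=11: input=1 -> V=10
t=12: input=2 -> V=14
t=13: input=2 -> V=16
t=14: input=4 -> V=0 FIRE

Answer: 6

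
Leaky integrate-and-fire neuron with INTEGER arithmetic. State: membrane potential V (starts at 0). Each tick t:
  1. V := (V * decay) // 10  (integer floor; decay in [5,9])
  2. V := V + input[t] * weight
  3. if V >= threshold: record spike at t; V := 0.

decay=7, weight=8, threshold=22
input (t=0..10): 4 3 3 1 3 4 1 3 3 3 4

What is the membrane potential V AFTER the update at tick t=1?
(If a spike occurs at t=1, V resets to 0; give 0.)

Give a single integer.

Answer: 0

Derivation:
t=0: input=4 -> V=0 FIRE
t=1: input=3 -> V=0 FIRE
t=2: input=3 -> V=0 FIRE
t=3: input=1 -> V=8
t=4: input=3 -> V=0 FIRE
t=5: input=4 -> V=0 FIRE
t=6: input=1 -> V=8
t=7: input=3 -> V=0 FIRE
t=8: input=3 -> V=0 FIRE
t=9: input=3 -> V=0 FIRE
t=10: input=4 -> V=0 FIRE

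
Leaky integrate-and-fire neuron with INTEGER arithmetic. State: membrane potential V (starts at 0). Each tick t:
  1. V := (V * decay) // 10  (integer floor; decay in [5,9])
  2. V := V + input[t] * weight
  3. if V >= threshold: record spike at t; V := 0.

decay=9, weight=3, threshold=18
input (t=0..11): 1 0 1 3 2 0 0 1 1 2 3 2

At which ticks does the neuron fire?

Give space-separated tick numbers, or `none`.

Answer: 9

Derivation:
t=0: input=1 -> V=3
t=1: input=0 -> V=2
t=2: input=1 -> V=4
t=3: input=3 -> V=12
t=4: input=2 -> V=16
t=5: input=0 -> V=14
t=6: input=0 -> V=12
t=7: input=1 -> V=13
t=8: input=1 -> V=14
t=9: input=2 -> V=0 FIRE
t=10: input=3 -> V=9
t=11: input=2 -> V=14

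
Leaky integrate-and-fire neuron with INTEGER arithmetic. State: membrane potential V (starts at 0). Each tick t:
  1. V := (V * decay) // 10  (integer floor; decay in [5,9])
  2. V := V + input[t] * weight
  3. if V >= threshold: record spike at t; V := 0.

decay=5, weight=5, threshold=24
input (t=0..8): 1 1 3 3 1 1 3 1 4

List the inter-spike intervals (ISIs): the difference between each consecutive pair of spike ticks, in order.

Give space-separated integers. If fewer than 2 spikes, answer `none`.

t=0: input=1 -> V=5
t=1: input=1 -> V=7
t=2: input=3 -> V=18
t=3: input=3 -> V=0 FIRE
t=4: input=1 -> V=5
t=5: input=1 -> V=7
t=6: input=3 -> V=18
t=7: input=1 -> V=14
t=8: input=4 -> V=0 FIRE

Answer: 5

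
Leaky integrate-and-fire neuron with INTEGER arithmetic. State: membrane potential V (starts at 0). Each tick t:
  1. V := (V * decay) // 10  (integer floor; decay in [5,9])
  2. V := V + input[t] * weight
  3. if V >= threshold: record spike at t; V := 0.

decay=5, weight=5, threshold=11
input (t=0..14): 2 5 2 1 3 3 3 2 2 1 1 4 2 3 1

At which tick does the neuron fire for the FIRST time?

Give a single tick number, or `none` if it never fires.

t=0: input=2 -> V=10
t=1: input=5 -> V=0 FIRE
t=2: input=2 -> V=10
t=3: input=1 -> V=10
t=4: input=3 -> V=0 FIRE
t=5: input=3 -> V=0 FIRE
t=6: input=3 -> V=0 FIRE
t=7: input=2 -> V=10
t=8: input=2 -> V=0 FIRE
t=9: input=1 -> V=5
t=10: input=1 -> V=7
t=11: input=4 -> V=0 FIRE
t=12: input=2 -> V=10
t=13: input=3 -> V=0 FIRE
t=14: input=1 -> V=5

Answer: 1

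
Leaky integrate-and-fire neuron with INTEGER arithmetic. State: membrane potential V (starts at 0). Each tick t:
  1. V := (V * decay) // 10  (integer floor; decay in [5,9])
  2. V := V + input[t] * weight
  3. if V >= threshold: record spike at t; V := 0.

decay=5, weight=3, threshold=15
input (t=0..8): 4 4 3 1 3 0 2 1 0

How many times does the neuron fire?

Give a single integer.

Answer: 1

Derivation:
t=0: input=4 -> V=12
t=1: input=4 -> V=0 FIRE
t=2: input=3 -> V=9
t=3: input=1 -> V=7
t=4: input=3 -> V=12
t=5: input=0 -> V=6
t=6: input=2 -> V=9
t=7: input=1 -> V=7
t=8: input=0 -> V=3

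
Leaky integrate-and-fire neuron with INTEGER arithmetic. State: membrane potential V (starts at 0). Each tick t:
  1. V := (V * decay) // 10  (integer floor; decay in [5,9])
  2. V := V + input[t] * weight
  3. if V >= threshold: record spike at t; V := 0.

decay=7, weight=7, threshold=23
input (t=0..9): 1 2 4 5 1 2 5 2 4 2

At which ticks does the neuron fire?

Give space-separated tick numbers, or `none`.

Answer: 2 3 6 8

Derivation:
t=0: input=1 -> V=7
t=1: input=2 -> V=18
t=2: input=4 -> V=0 FIRE
t=3: input=5 -> V=0 FIRE
t=4: input=1 -> V=7
t=5: input=2 -> V=18
t=6: input=5 -> V=0 FIRE
t=7: input=2 -> V=14
t=8: input=4 -> V=0 FIRE
t=9: input=2 -> V=14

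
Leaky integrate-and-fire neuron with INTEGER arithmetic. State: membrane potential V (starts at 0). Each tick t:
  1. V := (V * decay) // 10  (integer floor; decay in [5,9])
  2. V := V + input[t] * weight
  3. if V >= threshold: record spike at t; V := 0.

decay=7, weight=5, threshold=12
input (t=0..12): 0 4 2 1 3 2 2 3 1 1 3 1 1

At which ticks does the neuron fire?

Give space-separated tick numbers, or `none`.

Answer: 1 3 4 6 7 10

Derivation:
t=0: input=0 -> V=0
t=1: input=4 -> V=0 FIRE
t=2: input=2 -> V=10
t=3: input=1 -> V=0 FIRE
t=4: input=3 -> V=0 FIRE
t=5: input=2 -> V=10
t=6: input=2 -> V=0 FIRE
t=7: input=3 -> V=0 FIRE
t=8: input=1 -> V=5
t=9: input=1 -> V=8
t=10: input=3 -> V=0 FIRE
t=11: input=1 -> V=5
t=12: input=1 -> V=8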